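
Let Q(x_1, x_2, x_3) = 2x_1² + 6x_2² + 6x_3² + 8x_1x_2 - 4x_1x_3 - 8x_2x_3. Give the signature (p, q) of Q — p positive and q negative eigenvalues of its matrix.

(2, 1)

Write A = [[2, 4, -2], [4, 6, -4], [-2, -4, 6]].
Applying the same elementary operations to the rows and columns of A produces a congruent diagonal matrix with entries 2, -2, 4.
So there are 2 positive, 1 negative pivots.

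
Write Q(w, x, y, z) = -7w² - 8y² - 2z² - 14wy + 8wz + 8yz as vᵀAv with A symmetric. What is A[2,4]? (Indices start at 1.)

The coefficient of x·z in Q is 0. For a symmetric A this equals A[2,4] + A[4,2] = 2·A[2,4].
So A[2,4] = 0/2 = 0.

0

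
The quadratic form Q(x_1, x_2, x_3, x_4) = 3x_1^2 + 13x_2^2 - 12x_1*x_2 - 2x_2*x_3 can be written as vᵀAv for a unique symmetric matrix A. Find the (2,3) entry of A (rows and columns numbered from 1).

The coefficient of x_2·x_3 in Q is -2. For a symmetric A this equals A[2,3] + A[3,2] = 2·A[2,3].
So A[2,3] = -2/2 = -1.

-1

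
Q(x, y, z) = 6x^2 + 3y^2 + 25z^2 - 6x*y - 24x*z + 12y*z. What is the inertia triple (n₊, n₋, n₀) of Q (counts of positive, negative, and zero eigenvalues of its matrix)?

(3, 0, 0)

Write A = [[6, -3, -12], [-3, 3, 6], [-12, 6, 25]].
An LDLᵀ factorisation of A has diagonal entries 6, 3/2, 1.
That gives 3 positive pivots.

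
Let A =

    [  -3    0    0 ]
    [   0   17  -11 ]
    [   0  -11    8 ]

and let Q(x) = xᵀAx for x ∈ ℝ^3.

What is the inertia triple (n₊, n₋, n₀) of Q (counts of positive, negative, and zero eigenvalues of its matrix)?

Row-reducing A symmetrically gives the diagonal entries -3, 17, 15/17.
That gives 2 positive, 1 negative pivots.

(2, 1, 0)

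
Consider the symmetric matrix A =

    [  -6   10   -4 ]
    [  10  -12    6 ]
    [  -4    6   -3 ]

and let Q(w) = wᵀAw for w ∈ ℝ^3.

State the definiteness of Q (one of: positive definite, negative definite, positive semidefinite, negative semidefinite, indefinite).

Applying the same elementary operations to the rows and columns of A produces a congruent diagonal matrix with entries -6, 14/3, -3/7.
That gives 1 positive, 2 negative pivots.
Hence Q is indefinite.

indefinite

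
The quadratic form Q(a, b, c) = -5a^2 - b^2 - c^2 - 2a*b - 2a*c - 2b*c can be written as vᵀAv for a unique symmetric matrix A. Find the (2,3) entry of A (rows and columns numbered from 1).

The coefficient of b·c in Q is -2. For a symmetric A this equals A[2,3] + A[3,2] = 2·A[2,3].
So A[2,3] = -2/2 = -1.

-1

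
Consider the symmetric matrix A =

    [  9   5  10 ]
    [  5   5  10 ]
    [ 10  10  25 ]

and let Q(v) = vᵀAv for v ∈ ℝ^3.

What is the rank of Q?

3

Symmetric row and column elimination reduces A to a congruent diagonal form with pivots 9, 20/9, 5.
So there are 3 positive pivots.
The rank is the number of nonzero pivots: 3.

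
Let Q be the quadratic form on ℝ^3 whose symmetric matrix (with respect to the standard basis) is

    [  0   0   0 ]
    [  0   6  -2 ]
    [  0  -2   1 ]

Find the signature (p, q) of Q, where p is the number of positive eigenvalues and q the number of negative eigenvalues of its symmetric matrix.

Congruent diagonalization of A (simultaneous row and column reduction) yields pivots 0, 6, 1/3.
Counting signs: 2 positive, 1 zero.

(2, 0)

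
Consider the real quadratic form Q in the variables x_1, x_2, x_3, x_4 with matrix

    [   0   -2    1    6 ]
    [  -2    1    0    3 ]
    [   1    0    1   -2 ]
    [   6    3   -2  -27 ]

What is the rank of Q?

4

Row reduction of A gives 4 nonzero rows, so rank A = 4.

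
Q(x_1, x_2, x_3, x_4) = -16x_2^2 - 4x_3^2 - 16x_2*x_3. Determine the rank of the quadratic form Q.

The associated matrix is A = [[0, 0, 0, 0], [0, -16, -8, 0], [0, -8, -4, 0], [0, 0, 0, 0]].
Applying the same elementary operations to the rows and columns of A produces a congruent diagonal matrix with entries 0, -16, 0, 0.
Counting signs: 1 negative, 3 zero.
The rank is the number of nonzero pivots: 1.

1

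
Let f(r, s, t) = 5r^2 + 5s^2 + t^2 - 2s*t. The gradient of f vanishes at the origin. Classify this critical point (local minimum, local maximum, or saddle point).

The Hessian at the origin is H = [[10, 0, 0], [0, 10, -2], [0, -2, 2]].
Symmetric row and column elimination reduces H to a congruent diagonal form with pivots 10, 10, 8/5.
So there are 3 positive pivots.
H is positive definite, so the origin is a strict local minimum.

local minimum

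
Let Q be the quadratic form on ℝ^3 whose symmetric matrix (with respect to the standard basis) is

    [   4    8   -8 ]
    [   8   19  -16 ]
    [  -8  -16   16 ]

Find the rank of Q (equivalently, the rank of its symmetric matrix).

2

Symmetric row and column elimination reduces A to a congruent diagonal form with pivots 4, 3, 0.
Counting signs: 2 positive, 1 zero.
The rank is the number of nonzero pivots: 2.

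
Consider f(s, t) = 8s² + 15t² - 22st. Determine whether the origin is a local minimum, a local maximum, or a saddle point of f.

saddle point

The Hessian at the origin is H = [[16, -22], [-22, 30]].
det H = 16·30 − (-22)² = -4 < 0, so H is indefinite.
Therefore the origin is a saddle point.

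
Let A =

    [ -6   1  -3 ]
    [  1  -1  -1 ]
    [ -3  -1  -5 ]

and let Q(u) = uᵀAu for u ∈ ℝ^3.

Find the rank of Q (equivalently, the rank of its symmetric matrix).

Symmetric row and column elimination reduces A to a congruent diagonal form with pivots -6, -5/6, -4/5.
Counting signs: 3 negative.
The rank is the number of nonzero pivots: 3.

3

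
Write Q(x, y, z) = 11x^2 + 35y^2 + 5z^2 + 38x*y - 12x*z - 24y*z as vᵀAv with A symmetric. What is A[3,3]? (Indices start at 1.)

5

The coefficient of z^2 in Q is 5, and that is exactly A[3,3].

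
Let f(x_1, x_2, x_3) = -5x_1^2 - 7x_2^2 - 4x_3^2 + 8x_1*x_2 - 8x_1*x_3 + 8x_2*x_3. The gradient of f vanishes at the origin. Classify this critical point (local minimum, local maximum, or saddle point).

local maximum

The Hessian at the origin is H = [[-10, 8, -8], [8, -14, 8], [-8, 8, -8]].
Row-reducing H symmetrically gives the diagonal entries -10, -38/5, -24/19.
So there are 3 negative pivots.
H is negative definite, so the origin is a strict local maximum.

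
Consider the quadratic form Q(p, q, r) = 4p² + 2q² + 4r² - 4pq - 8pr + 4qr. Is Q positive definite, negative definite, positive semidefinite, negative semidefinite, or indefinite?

positive semidefinite

The associated matrix is A = [[4, -2, -4], [-2, 2, 2], [-4, 2, 4]].
Congruent diagonalization of A (simultaneous row and column reduction) yields pivots 4, 1, 0.
Counting signs: 2 positive, 1 zero.
Hence Q is positive semidefinite.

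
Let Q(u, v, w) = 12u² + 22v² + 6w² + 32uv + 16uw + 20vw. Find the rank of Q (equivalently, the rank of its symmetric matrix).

Write A = [[12, 16, 8], [16, 22, 10], [8, 10, 6]].
Row-reducing A symmetrically gives the diagonal entries 12, 2/3, 0.
Counting signs: 2 positive, 1 zero.
The rank is the number of nonzero pivots: 2.

2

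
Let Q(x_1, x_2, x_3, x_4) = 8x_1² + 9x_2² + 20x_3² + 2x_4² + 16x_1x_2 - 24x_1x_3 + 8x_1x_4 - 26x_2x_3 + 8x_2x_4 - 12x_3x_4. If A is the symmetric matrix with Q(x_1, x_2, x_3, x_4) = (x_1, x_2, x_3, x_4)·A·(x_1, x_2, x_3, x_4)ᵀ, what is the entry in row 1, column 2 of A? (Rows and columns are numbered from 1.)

8

The coefficient of x_1·x_2 in Q is 16. For a symmetric A this equals A[1,2] + A[2,1] = 2·A[1,2].
So A[1,2] = 16/2 = 8.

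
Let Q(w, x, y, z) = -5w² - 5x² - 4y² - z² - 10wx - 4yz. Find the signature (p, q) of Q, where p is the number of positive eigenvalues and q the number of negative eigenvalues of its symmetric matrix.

(0, 2)

The symmetric matrix is A = [[-5, -5, 0, 0], [-5, -5, 0, 0], [0, 0, -4, -2], [0, 0, -2, -1]].
Applying the same elementary operations to the rows and columns of A produces a congruent diagonal matrix with entries -5, 0, -4, 0.
Counting signs: 2 negative, 2 zero.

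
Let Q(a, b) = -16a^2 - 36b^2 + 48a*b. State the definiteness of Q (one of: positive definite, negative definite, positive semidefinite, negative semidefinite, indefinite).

negative semidefinite

The symmetric matrix is A = [[-16, 24], [24, -36]].
Congruent diagonalization of A (simultaneous row and column reduction) yields pivots -16, 0.
That gives 1 negative, 1 zero pivots.
Hence Q is negative semidefinite.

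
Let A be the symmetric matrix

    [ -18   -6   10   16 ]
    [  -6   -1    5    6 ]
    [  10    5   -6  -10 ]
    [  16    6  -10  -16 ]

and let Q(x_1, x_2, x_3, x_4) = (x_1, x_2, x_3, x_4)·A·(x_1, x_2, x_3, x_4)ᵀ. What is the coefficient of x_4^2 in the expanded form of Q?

-16

The coefficient of x_4^2 is the diagonal entry A[4,4] = -16.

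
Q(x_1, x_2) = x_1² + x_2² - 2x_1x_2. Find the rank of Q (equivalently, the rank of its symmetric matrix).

1

Write A = [[1, -1], [-1, 1]].
Congruent diagonalization of A (simultaneous row and column reduction) yields pivots 1, 0.
Counting signs: 1 positive, 1 zero.
The rank is the number of nonzero pivots: 1.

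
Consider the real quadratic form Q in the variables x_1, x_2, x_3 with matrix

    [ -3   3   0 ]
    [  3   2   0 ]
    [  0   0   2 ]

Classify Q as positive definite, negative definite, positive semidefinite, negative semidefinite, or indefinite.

Applying the same elementary operations to the rows and columns of A produces a congruent diagonal matrix with entries -3, 5, 2.
That gives 2 positive, 1 negative pivots.
Hence Q is indefinite.

indefinite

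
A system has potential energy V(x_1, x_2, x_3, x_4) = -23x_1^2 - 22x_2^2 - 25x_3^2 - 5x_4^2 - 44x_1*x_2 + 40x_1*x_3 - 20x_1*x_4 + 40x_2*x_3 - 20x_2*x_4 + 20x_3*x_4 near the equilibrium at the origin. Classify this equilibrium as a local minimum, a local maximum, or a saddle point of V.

The Hessian at the origin is H = [[-46, -44, 40, -20], [-44, -44, 40, -20], [40, 40, -50, 20], [-20, -20, 20, -10]].
An LDLᵀ factorisation of H has diagonal entries -46, -44/23, -150/11, -2/3.
Counting signs: 4 negative.
H is negative definite, so the origin is a strict local maximum.

local maximum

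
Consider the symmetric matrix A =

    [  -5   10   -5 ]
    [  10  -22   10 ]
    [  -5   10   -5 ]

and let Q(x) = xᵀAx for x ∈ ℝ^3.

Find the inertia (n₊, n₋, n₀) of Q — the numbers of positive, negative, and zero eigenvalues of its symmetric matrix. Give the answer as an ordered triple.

Congruent diagonalization of A (simultaneous row and column reduction) yields pivots -5, -2, 0.
So there are 2 negative, 1 zero pivots.

(0, 2, 1)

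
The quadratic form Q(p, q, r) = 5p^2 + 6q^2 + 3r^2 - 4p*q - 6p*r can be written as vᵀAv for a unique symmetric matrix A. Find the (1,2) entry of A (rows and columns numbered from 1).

The coefficient of p·q in Q is -4. For a symmetric A this equals A[1,2] + A[2,1] = 2·A[1,2].
So A[1,2] = -4/2 = -2.

-2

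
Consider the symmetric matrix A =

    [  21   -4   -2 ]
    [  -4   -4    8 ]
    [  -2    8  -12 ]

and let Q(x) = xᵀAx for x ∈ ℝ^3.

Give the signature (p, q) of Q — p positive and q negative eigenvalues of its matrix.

(1, 1)

Symmetric row and column elimination reduces A to a congruent diagonal form with pivots 21, -100/21, 0.
Counting signs: 1 positive, 1 negative, 1 zero.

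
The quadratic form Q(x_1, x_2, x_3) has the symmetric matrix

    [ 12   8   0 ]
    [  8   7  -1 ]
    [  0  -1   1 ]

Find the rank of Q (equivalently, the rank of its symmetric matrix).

3

Symmetric row and column elimination reduces A to a congruent diagonal form with pivots 12, 5/3, 2/5.
Counting signs: 3 positive.
The rank is the number of nonzero pivots: 3.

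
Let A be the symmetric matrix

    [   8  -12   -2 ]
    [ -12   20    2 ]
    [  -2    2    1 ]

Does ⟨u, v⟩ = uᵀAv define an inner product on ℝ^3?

no

Applying the same elementary operations to the rows and columns of A produces a congruent diagonal matrix with entries 8, 2, 0.
That gives 2 positive, 1 zero pivots.
Hence Q is positive semidefinite.
⟨·,·⟩ is an inner product exactly when A is positive definite.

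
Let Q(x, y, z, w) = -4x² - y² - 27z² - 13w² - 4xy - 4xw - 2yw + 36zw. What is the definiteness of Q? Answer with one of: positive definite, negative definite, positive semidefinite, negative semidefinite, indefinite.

negative semidefinite

The symmetric matrix is A = [[-4, -2, 0, -2], [-2, -1, 0, -1], [0, 0, -27, 18], [-2, -1, 18, -13]].
Congruent diagonalization of A (simultaneous row and column reduction) yields pivots -4, 0, -27, 0.
That gives 2 negative, 2 zero pivots.
Hence Q is negative semidefinite.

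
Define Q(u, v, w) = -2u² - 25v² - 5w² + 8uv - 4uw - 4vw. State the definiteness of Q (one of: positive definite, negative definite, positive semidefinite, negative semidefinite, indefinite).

The symmetric matrix of Q is A = [[-2, 4, -2], [4, -25, -2], [-2, -2, -5]].
Leading principal minors: Δ_1 = -2, Δ_2 = 34, Δ_3 = -30.
The signs alternate starting with Δ_1 < 0, so by Sylvester's criterion Q is negative definite.

negative definite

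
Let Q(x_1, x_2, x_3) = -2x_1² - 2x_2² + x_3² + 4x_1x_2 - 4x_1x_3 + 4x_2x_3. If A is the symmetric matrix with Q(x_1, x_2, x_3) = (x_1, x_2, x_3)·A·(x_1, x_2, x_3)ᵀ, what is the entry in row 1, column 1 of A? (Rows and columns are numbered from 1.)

The coefficient of x_1² in Q is -2, and that is exactly A[1,1].

-2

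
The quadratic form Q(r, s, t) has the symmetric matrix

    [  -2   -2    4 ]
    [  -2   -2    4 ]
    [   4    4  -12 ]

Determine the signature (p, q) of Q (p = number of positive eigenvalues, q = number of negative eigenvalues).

(0, 2)

Symmetric row and column elimination reduces A to a congruent diagonal form with pivots -2, 0, -4.
So there are 2 negative, 1 zero pivots.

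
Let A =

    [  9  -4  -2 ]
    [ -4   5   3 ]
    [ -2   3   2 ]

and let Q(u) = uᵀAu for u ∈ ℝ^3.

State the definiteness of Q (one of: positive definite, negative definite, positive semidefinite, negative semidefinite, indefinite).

Symmetric row and column elimination reduces A to a congruent diagonal form with pivots 9, 29/9, 5/29.
That gives 3 positive pivots.
Hence Q is positive definite.

positive definite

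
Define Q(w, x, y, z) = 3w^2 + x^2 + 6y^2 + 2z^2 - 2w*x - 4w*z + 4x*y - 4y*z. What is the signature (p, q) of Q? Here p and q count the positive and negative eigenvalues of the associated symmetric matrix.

Write A = [[3, -1, 0, -2], [-1, 1, 2, 0], [0, 2, 6, -2], [-2, 0, -2, 2]].
Applying the same elementary operations to the rows and columns of A produces a congruent diagonal matrix with entries 3, 2/3, 0, 0.
That gives 2 positive, 2 zero pivots.

(2, 0)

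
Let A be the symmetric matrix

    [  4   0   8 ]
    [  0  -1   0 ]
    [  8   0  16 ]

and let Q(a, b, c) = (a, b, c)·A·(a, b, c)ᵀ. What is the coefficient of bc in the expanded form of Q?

0

The coefficient of bc is A[2,3] + A[3,2] = 2·0 = 0.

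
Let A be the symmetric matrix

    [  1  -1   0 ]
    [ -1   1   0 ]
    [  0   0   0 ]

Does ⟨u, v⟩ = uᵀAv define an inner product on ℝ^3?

no

Congruent diagonalization of A (simultaneous row and column reduction) yields pivots 1, 0, 0.
Counting signs: 1 positive, 2 zero.
Hence Q is positive semidefinite.
⟨·,·⟩ is an inner product exactly when A is positive definite.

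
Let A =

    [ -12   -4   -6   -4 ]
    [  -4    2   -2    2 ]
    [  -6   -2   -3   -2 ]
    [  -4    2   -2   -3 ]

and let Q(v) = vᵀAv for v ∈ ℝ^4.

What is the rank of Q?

Row-reducing A symmetrically gives the diagonal entries -12, 10/3, 0, -5.
That gives 1 positive, 2 negative, 1 zero pivots.
The rank is the number of nonzero pivots: 3.

3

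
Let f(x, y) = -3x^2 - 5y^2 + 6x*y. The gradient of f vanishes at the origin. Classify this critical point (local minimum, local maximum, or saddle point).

local maximum

The Hessian at the origin is H = [[-6, 6], [6, -10]].
det H = -6·-10 − (6)² = 24 > 0 and H[1,1] = -6 < 0, so H is negative definite.
Therefore the origin is a local maximum.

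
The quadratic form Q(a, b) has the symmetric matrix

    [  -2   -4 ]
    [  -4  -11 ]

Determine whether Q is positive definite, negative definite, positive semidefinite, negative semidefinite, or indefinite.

Leading principal minors: Δ_1 = -2, Δ_2 = 6.
The signs alternate starting with Δ_1 < 0, so by Sylvester's criterion Q is negative definite.

negative definite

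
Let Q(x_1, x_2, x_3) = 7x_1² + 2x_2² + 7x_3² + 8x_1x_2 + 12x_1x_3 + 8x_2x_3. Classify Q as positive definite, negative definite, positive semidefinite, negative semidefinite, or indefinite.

indefinite

The symmetric matrix is A = [[7, 4, 6], [4, 2, 4], [6, 4, 7]].
Congruent diagonalization of A (simultaneous row and column reduction) yields pivots 7, -2/7, 3.
So there are 2 positive, 1 negative pivots.
Hence Q is indefinite.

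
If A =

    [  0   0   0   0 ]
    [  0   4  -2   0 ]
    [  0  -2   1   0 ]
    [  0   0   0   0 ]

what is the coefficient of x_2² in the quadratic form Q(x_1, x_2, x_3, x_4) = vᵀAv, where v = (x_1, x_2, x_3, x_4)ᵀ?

The coefficient of x_2² is the diagonal entry A[2,2] = 4.

4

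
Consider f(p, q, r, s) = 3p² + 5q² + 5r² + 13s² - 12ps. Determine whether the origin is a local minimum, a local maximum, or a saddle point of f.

local minimum

The Hessian at the origin is H = [[6, 0, 0, -12], [0, 10, 0, 0], [0, 0, 10, 0], [-12, 0, 0, 26]].
Symmetric row and column elimination reduces H to a congruent diagonal form with pivots 6, 10, 10, 2.
That gives 4 positive pivots.
H is positive definite, so the origin is a strict local minimum.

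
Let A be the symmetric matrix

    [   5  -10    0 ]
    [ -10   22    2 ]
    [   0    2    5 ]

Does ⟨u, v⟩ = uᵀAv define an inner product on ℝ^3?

Leading principal minors: Δ_1 = 5, Δ_2 = 10, Δ_3 = 30.
All leading principal minors are positive, so by Sylvester's criterion Q is positive definite.
⟨·,·⟩ is an inner product exactly when A is positive definite.

yes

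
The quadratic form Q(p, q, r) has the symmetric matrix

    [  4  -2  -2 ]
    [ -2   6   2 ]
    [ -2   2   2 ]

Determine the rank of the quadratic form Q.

3

An LDLᵀ factorisation of A has diagonal entries 4, 5, 4/5.
That gives 3 positive pivots.
The rank is the number of nonzero pivots: 3.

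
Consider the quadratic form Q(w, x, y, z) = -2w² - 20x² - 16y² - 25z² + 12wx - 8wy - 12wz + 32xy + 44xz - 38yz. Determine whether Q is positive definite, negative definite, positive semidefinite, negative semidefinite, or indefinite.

indefinite

The symmetric matrix is A = [[-2, 6, -4, -6], [6, -20, 16, 22], [-4, 16, -16, -19], [-6, 22, -19, -25]].
A is congruent to a diagonal matrix with 1 positive, 3 negative and 0 zero entries, so Q is indefinite.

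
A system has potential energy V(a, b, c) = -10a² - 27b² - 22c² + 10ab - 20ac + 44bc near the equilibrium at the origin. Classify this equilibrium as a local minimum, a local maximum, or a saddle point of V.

local maximum

The Hessian at the origin is H = [[-20, 10, -20], [10, -54, 44], [-20, 44, -44]].
Congruent diagonalization of H (simultaneous row and column reduction) yields pivots -20, -49, -20/49.
That gives 3 negative pivots.
H is negative definite, so the origin is a strict local maximum.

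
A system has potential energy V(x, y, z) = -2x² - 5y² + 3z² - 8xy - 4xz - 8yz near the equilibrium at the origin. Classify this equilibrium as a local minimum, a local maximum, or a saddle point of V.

The Hessian at the origin is H = [[-4, -8, -4], [-8, -10, -8], [-4, -8, 6]].
Applying the same elementary operations to the rows and columns of H produces a congruent diagonal matrix with entries -4, 6, 10.
So there are 2 positive, 1 negative pivots.
H is indefinite, so the origin is a saddle point.

saddle point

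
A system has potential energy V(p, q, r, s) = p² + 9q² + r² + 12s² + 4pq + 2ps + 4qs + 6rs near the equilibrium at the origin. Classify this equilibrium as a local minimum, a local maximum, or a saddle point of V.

The Hessian at the origin is H = [[2, 4, 0, 2], [4, 18, 0, 4], [0, 0, 2, 6], [2, 4, 6, 24]].
Row-reducing H symmetrically gives the diagonal entries 2, 10, 2, 4.
That gives 4 positive pivots.
H is positive definite, so the origin is a strict local minimum.

local minimum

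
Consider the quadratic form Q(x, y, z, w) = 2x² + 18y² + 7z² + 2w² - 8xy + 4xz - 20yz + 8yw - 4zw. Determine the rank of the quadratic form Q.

4

The symmetric matrix is A = [[2, -4, 2, 0], [-4, 18, -10, 4], [2, -10, 7, -2], [0, 4, -2, 2]].
Row-reducing A symmetrically gives the diagonal entries 2, 10, 7/5, 2/7.
So there are 4 positive pivots.
The rank is the number of nonzero pivots: 4.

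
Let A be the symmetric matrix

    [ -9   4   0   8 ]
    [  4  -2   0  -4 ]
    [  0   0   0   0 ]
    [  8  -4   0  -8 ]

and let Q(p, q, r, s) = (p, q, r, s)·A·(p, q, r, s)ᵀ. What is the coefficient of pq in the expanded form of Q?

The coefficient of pq is A[1,2] + A[2,1] = 2·4 = 8.

8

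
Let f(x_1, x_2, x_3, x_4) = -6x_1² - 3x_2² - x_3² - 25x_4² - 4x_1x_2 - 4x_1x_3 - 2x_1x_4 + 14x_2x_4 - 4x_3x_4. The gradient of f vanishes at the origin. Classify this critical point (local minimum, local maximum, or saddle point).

The Hessian at the origin is H = [[-12, -4, -4, -2], [-4, -6, 0, 14], [-4, 0, -2, -4], [-2, 14, -4, -50]].
Congruent diagonalization of H (simultaneous row and column reduction) yields pivots -12, -14/3, -2/7, -1.
So there are 4 negative pivots.
H is negative definite, so the origin is a strict local maximum.

local maximum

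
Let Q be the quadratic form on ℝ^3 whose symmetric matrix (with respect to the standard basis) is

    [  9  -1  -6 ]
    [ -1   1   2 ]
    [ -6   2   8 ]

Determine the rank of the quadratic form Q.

Symmetric row and column elimination reduces A to a congruent diagonal form with pivots 9, 8/9, 2.
That gives 3 positive pivots.
The rank is the number of nonzero pivots: 3.

3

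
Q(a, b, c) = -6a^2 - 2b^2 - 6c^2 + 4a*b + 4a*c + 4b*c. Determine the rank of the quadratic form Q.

The symmetric matrix is A = [[-6, 2, 2], [2, -2, 2], [2, 2, -6]].
Symmetric row and column elimination reduces A to a congruent diagonal form with pivots -6, -4/3, 0.
Counting signs: 2 negative, 1 zero.
The rank is the number of nonzero pivots: 2.

2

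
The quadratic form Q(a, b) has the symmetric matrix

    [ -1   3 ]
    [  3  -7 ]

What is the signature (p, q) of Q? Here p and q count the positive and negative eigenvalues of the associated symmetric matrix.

Row-reducing A symmetrically gives the diagonal entries -1, 2.
So there are 1 positive, 1 negative pivots.

(1, 1)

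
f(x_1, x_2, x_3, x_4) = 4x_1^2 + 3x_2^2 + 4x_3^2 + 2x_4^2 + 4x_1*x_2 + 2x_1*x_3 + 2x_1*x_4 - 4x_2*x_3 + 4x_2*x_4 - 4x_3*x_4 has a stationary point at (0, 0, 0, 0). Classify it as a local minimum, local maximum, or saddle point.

local minimum

The Hessian at the origin is H = [[8, 4, 2, 2], [4, 6, -4, 4], [2, -4, 8, -4], [2, 4, -4, 4]].
Applying the same elementary operations to the rows and columns of H produces a congruent diagonal matrix with entries 8, 4, 5/4, 4/5.
That gives 4 positive pivots.
H is positive definite, so the origin is a strict local minimum.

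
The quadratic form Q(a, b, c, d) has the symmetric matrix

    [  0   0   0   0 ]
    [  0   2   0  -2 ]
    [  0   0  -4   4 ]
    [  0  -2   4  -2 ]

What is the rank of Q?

2

Congruent diagonalization of A (simultaneous row and column reduction) yields pivots 0, 2, -4, 0.
Counting signs: 1 positive, 1 negative, 2 zero.
The rank is the number of nonzero pivots: 2.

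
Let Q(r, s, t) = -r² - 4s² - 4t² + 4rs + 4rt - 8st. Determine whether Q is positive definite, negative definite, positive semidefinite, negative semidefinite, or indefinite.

The associated matrix is A = [[-1, 2, 2], [2, -4, -4], [2, -4, -4]].
Applying the same elementary operations to the rows and columns of A produces a congruent diagonal matrix with entries -1, 0, 0.
Counting signs: 1 negative, 2 zero.
Hence Q is negative semidefinite.

negative semidefinite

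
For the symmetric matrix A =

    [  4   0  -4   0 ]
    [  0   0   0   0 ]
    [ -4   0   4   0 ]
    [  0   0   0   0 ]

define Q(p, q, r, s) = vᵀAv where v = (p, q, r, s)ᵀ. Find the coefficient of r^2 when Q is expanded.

The coefficient of r^2 is the diagonal entry A[3,3] = 4.

4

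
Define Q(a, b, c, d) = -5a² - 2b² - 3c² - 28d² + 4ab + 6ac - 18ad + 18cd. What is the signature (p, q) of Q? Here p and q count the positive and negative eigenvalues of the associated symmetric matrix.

The symmetric matrix is A = [[-5, 2, 3, -9], [2, -2, 0, 0], [3, 0, -3, 9], [-9, 0, 9, -28]].
Symmetric row and column elimination reduces A to a congruent diagonal form with pivots -5, -6/5, 0, -1.
So there are 3 negative, 1 zero pivots.

(0, 3)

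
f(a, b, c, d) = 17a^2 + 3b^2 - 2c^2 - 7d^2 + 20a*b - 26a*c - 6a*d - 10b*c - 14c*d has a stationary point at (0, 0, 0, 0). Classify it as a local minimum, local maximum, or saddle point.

The Hessian at the origin is H = [[34, 20, -26, -6], [20, 6, -10, 0], [-26, -10, -4, -14], [-6, 0, -14, -14]].
Symmetric row and column elimination reduces H to a congruent diagonal form with pivots 34, -98/17, -932/49, -120/233.
Counting signs: 1 positive, 3 negative.
H is indefinite, so the origin is a saddle point.

saddle point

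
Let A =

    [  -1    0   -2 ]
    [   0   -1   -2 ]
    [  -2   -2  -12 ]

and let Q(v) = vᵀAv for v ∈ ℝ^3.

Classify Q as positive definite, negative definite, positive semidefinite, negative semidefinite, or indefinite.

Congruent diagonalization of A (simultaneous row and column reduction) yields pivots -1, -1, -4.
That gives 3 negative pivots.
Hence Q is negative definite.

negative definite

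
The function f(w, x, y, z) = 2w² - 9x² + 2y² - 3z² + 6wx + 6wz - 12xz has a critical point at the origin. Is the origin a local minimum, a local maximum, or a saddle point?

The Hessian at the origin is H = [[4, 6, 0, 6], [6, -18, 0, -12], [0, 0, 4, 0], [6, -12, 0, -6]].
Congruent diagonalization of H (simultaneous row and column reduction) yields pivots 4, -27, 4, 4/3.
That gives 3 positive, 1 negative pivots.
H is indefinite, so the origin is a saddle point.

saddle point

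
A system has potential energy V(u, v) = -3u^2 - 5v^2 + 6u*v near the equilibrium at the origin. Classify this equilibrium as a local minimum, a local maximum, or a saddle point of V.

local maximum

The Hessian at the origin is H = [[-6, 6], [6, -10]].
det H = -6·-10 − (6)² = 24 > 0 and H[1,1] = -6 < 0, so H is negative definite.
Therefore the origin is a local maximum.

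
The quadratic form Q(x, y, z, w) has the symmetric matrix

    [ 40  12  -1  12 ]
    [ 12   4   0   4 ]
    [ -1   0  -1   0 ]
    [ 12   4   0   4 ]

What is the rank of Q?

3

Applying the same elementary operations to the rows and columns of A produces a congruent diagonal matrix with entries 40, 2/5, -5/4, 0.
Counting signs: 2 positive, 1 negative, 1 zero.
The rank is the number of nonzero pivots: 3.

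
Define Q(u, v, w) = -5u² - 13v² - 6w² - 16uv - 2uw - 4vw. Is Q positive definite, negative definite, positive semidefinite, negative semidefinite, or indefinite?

negative definite

The associated matrix is A = [[-5, -8, -1], [-8, -13, -2], [-1, -2, -6]].
An LDLᵀ factorisation of A has diagonal entries -5, -1/5, -5.
That gives 3 negative pivots.
Hence Q is negative definite.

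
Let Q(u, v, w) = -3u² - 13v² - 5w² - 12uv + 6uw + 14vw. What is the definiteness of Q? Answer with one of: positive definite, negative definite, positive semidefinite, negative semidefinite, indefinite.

negative definite

Write A = [[-3, -6, 3], [-6, -13, 7], [3, 7, -5]].
Symmetric row and column elimination reduces A to a congruent diagonal form with pivots -3, -1, -1.
So there are 3 negative pivots.
Hence Q is negative definite.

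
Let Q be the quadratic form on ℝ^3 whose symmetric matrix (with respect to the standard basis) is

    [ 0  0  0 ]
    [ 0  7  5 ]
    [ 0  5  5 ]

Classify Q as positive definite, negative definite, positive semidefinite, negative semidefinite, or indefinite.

positive semidefinite

Row-reducing A symmetrically gives the diagonal entries 0, 7, 10/7.
Counting signs: 2 positive, 1 zero.
Hence Q is positive semidefinite.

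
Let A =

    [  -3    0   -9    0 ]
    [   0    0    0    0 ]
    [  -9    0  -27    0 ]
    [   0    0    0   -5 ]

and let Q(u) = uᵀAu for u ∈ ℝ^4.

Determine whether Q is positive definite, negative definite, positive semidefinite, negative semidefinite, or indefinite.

negative semidefinite

Symmetric row and column elimination reduces A to a congruent diagonal form with pivots -3, 0, 0, -5.
That gives 2 negative, 2 zero pivots.
Hence Q is negative semidefinite.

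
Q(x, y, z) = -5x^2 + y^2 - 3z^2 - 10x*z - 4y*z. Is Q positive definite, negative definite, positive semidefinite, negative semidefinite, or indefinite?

The associated matrix is A = [[-5, 0, -5], [0, 1, -2], [-5, -2, -3]].
Congruent diagonalization of A (simultaneous row and column reduction) yields pivots -5, 1, -2.
That gives 1 positive, 2 negative pivots.
Hence Q is indefinite.

indefinite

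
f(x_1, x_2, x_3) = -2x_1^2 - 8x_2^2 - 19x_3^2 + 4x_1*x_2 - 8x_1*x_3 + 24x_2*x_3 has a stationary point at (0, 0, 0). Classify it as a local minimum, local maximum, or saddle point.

The Hessian at the origin is H = [[-4, 4, -8], [4, -16, 24], [-8, 24, -38]].
An LDLᵀ factorisation of H has diagonal entries -4, -12, -2/3.
That gives 3 negative pivots.
H is negative definite, so the origin is a strict local maximum.

local maximum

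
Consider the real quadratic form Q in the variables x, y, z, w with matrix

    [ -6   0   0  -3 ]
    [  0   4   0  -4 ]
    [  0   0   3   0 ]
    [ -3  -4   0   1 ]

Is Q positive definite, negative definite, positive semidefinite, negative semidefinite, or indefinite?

Applying the same elementary operations to the rows and columns of A produces a congruent diagonal matrix with entries -6, 4, 3, -3/2.
That gives 2 positive, 2 negative pivots.
Hence Q is indefinite.

indefinite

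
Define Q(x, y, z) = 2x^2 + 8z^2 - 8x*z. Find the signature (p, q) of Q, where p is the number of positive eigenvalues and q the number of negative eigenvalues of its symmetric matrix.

Write A = [[2, 0, -4], [0, 0, 0], [-4, 0, 8]].
Symmetric row and column elimination reduces A to a congruent diagonal form with pivots 2, 0, 0.
That gives 1 positive, 2 zero pivots.

(1, 0)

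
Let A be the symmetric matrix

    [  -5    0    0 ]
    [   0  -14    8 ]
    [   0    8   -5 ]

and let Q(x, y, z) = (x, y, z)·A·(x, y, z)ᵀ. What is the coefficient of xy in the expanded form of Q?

0

The coefficient of xy is A[1,2] + A[2,1] = 2·0 = 0.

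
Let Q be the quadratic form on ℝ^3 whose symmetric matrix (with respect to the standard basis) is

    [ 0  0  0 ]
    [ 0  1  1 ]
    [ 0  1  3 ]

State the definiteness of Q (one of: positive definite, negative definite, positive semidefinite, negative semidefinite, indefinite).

Applying the same elementary operations to the rows and columns of A produces a congruent diagonal matrix with entries 0, 1, 2.
Counting signs: 2 positive, 1 zero.
Hence Q is positive semidefinite.

positive semidefinite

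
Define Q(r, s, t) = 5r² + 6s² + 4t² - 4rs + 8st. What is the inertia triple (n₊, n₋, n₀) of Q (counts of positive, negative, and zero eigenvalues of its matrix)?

(3, 0, 0)

The associated matrix is A = [[5, -2, 0], [-2, 6, 4], [0, 4, 4]].
Symmetric row and column elimination reduces A to a congruent diagonal form with pivots 5, 26/5, 12/13.
So there are 3 positive pivots.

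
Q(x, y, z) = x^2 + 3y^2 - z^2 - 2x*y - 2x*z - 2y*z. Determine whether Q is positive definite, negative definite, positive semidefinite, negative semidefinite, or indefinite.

The associated matrix is A = [[1, -1, -1], [-1, 3, -1], [-1, -1, -1]].
Symmetric row and column elimination reduces A to a congruent diagonal form with pivots 1, 2, -4.
That gives 2 positive, 1 negative pivots.
Hence Q is indefinite.

indefinite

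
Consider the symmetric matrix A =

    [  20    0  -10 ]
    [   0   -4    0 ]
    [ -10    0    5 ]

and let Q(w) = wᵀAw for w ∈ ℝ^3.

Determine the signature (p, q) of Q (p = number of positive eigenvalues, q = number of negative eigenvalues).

Congruent diagonalization of A (simultaneous row and column reduction) yields pivots 20, -4, 0.
That gives 1 positive, 1 negative, 1 zero pivots.

(1, 1)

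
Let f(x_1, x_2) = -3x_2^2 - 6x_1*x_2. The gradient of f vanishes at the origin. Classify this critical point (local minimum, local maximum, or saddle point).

saddle point

The Hessian at the origin is H = [[0, -6], [-6, -6]].
det H = 0·-6 − (-6)² = -36 < 0, so H is indefinite.
Therefore the origin is a saddle point.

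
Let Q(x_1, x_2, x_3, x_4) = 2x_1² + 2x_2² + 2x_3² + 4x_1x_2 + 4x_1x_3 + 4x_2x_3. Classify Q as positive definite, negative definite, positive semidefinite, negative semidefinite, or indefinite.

positive semidefinite

The associated matrix is A = [[2, 2, 2, 0], [2, 2, 2, 0], [2, 2, 2, 0], [0, 0, 0, 0]].
Applying the same elementary operations to the rows and columns of A produces a congruent diagonal matrix with entries 2, 0, 0, 0.
Counting signs: 1 positive, 3 zero.
Hence Q is positive semidefinite.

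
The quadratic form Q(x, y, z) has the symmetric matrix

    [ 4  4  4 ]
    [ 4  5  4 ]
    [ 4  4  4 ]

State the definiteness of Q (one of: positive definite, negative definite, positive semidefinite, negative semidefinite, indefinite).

Row-reducing A symmetrically gives the diagonal entries 4, 1, 0.
So there are 2 positive, 1 zero pivots.
Hence Q is positive semidefinite.

positive semidefinite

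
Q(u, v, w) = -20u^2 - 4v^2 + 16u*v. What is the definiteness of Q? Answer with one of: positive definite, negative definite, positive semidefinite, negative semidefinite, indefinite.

negative semidefinite

The symmetric matrix is A = [[-20, 8, 0], [8, -4, 0], [0, 0, 0]].
Congruent diagonalization of A (simultaneous row and column reduction) yields pivots -20, -4/5, 0.
That gives 2 negative, 1 zero pivots.
Hence Q is negative semidefinite.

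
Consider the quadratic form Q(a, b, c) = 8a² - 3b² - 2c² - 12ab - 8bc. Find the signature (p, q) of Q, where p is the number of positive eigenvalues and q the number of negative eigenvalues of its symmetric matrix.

The associated matrix is A = [[8, -6, 0], [-6, -3, -4], [0, -4, -2]].
Congruent diagonalization of A (simultaneous row and column reduction) yields pivots 8, -15/2, 2/15.
So there are 2 positive, 1 negative pivots.

(2, 1)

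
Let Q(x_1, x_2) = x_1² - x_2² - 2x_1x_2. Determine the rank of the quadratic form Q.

2

The symmetric matrix is A = [[1, -1], [-1, -1]].
An LDLᵀ factorisation of A has diagonal entries 1, -2.
That gives 1 positive, 1 negative pivots.
The rank is the number of nonzero pivots: 2.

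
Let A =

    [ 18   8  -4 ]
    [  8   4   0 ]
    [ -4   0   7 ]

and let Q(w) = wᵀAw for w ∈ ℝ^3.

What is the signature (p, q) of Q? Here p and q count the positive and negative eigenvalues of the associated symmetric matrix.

(2, 1)

An LDLᵀ factorisation of A has diagonal entries 18, 4/9, -1.
That gives 2 positive, 1 negative pivots.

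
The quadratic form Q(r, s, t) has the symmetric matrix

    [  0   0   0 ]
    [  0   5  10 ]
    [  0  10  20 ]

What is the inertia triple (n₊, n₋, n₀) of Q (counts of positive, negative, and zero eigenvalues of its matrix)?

(1, 0, 2)

Congruent diagonalization of A (simultaneous row and column reduction) yields pivots 0, 5, 0.
Counting signs: 1 positive, 2 zero.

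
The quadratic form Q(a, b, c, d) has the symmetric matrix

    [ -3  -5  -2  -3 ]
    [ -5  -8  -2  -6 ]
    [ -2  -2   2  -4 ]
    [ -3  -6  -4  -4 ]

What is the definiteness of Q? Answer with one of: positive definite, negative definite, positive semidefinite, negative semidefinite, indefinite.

Symmetric row and column elimination reduces A to a congruent diagonal form with pivots -3, 1/3, -2, -2.
Counting signs: 1 positive, 3 negative.
Hence Q is indefinite.

indefinite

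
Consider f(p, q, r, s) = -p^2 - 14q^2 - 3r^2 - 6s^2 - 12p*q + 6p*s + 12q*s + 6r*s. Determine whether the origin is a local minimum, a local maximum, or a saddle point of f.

saddle point

The Hessian at the origin is H = [[-2, -12, 0, 6], [-12, -28, 0, 12], [0, 0, -6, 6], [6, 12, 6, -12]].
Symmetric row and column elimination reduces H to a congruent diagonal form with pivots -2, 44, -6, -12/11.
That gives 1 positive, 3 negative pivots.
H is indefinite, so the origin is a saddle point.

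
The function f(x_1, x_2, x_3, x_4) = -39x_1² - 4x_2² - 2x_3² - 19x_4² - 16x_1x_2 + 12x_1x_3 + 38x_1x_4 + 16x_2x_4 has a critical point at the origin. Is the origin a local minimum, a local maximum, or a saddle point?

local maximum

The Hessian at the origin is H = [[-78, -16, 12, 38], [-16, -8, 0, 16], [12, 0, -4, 0], [38, 16, 0, -38]].
An LDLᵀ factorisation of H has diagonal entries -78, -184/39, -20/23, -12/5.
So there are 4 negative pivots.
H is negative definite, so the origin is a strict local maximum.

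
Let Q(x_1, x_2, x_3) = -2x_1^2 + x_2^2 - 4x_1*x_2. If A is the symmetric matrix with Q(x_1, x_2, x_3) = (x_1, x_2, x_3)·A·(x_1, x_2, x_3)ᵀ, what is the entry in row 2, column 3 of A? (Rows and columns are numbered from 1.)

The coefficient of x_2·x_3 in Q is 0. For a symmetric A this equals A[2,3] + A[3,2] = 2·A[2,3].
So A[2,3] = 0/2 = 0.

0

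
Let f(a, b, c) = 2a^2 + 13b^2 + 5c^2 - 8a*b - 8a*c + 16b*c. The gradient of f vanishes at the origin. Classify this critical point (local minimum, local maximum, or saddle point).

The Hessian at the origin is H = [[4, -8, -8], [-8, 26, 16], [-8, 16, 10]].
Symmetric row and column elimination reduces H to a congruent diagonal form with pivots 4, 10, -6.
That gives 2 positive, 1 negative pivots.
H is indefinite, so the origin is a saddle point.

saddle point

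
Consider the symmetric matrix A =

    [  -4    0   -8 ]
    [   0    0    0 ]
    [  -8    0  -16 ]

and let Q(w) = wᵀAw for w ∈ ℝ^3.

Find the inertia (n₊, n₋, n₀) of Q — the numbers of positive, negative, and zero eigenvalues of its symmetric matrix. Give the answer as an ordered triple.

Congruent diagonalization of A (simultaneous row and column reduction) yields pivots -4, 0, 0.
So there are 1 negative, 2 zero pivots.

(0, 1, 2)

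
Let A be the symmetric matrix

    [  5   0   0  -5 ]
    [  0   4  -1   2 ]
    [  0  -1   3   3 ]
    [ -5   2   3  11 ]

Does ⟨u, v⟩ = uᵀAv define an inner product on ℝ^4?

yes

Congruent diagonalization of A (simultaneous row and column reduction) yields pivots 5, 4, 11/4, 6/11.
That gives 4 positive pivots.
Hence Q is positive definite.
⟨·,·⟩ is an inner product exactly when A is positive definite.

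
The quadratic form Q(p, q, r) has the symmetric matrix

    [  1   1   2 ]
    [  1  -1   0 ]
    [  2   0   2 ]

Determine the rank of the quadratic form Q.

2

Congruent diagonalization of A (simultaneous row and column reduction) yields pivots 1, -2, 0.
So there are 1 positive, 1 negative, 1 zero pivots.
The rank is the number of nonzero pivots: 2.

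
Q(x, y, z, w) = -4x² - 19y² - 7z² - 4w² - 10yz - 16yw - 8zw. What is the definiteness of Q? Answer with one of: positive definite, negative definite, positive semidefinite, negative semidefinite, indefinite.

negative semidefinite

The symmetric matrix is A = [[-4, 0, 0, 0], [0, -19, -5, -8], [0, -5, -7, -4], [0, -8, -4, -4]].
Applying the same elementary operations to the rows and columns of A produces a congruent diagonal matrix with entries -4, -19, -108/19, 0.
That gives 3 negative, 1 zero pivots.
Hence Q is negative semidefinite.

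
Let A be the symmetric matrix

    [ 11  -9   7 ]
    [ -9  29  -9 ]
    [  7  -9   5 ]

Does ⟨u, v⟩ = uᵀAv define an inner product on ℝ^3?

yes

Leading principal minors: Δ_1 = 11, Δ_2 = 238, Δ_3 = 12.
All leading principal minors are positive, so by Sylvester's criterion Q is positive definite.
⟨·,·⟩ is an inner product exactly when A is positive definite.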